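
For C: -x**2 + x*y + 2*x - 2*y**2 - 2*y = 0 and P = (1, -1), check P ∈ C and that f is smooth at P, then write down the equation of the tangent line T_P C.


Tangent line at P: -x + 3*y + 4 = 0.

Step 1: f(1, -1) = 0, so P lies on C.
Step 2: partial derivatives
  f_x(x, y) = -2*x + y + 2, f_y(x, y) = x - 4*y - 2.
  f_x(P) = -1, f_y(P) = 3 (gradient nonzero, so P is smooth).
Step 3: tangent line at P: -1·(x − 1) + 3·(y − -1) = 0.
Expanding: -x + 3*y + 4 = 0.


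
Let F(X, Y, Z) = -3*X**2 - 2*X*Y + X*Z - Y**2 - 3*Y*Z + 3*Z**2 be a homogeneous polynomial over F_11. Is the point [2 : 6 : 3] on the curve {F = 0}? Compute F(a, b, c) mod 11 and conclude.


F(2,6,3) ≡ 6 (mod 11); P is NOT on the curve.

Evaluate F(2, 6, 3) term-by-term (mod 11).
  -3*X**2 ↦ -3·4·1·1 = -12
  -2*X*Y ↦ -2·2·6·1 = -24
  X*Z ↦ 1·2·1·3 = 6
  -Y**2 ↦ -1·1·36·1 = -36
  -3*Y*Z ↦ -3·1·6·3 = -54
  3*Z**2 ↦ 3·1·1·9 = 27
Sum: F(2, 6, 3) = (-12) + (-24) + (6) + (-36) + (-54) + (27) = -93.
Reducing mod 11: -93 ≡ 6 (mod 11).
Since F(a, b, c) ≡ 6 ≠ 0 (mod 11), P does NOT lie on the curve.


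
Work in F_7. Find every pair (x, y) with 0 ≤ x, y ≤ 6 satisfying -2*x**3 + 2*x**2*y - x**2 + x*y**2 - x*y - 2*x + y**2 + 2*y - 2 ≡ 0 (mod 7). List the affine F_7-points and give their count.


Affine F_7-points: {(1, 0), (1, 2), (3, 2), (3, 6), (4, 0), (4, 1), (5, 0), (5, 5), (6, 4)}; count = 9.

For each of the 49 pairs (x, y) ∈ F_7², evaluate f(x, y) mod 7. Record the zeros.
  x = 0: [0↦5, 1↦1, 2↦6, 3↦6, 4↦1, 5↦5, 6↦4]  zeros at y ∈ ∅
  x = 1: [0↦0, 1↦5, 2↦0, 3↦6, 4↦2, 5↦2, 6↦6]  zeros at y ∈ {0, 2}
  x = 2: [0↦2, 1↦6, 2↦2, 3↦4, 4↦5, 5↦5, 6↦4]  zeros at y ∈ ∅
  x = 3: [0↦6, 1↦6, 2↦0, 3↦2, 4↦5, 5↦2, 6↦0]  zeros at y ∈ {2, 6}
  x = 4: [0↦0, 1↦0, 2↦3, 3↦2, 4↦4, 5↦2, 6↦3]  zeros at y ∈ {0, 1}
  x = 5: [0↦0, 1↦4, 2↦6, 3↦6, 4↦4, 5↦0, 6↦1]  zeros at y ∈ {0, 5}
  x = 6: [0↦1, 1↦6, 2↦4, 3↦2, 4↦0, 5↦5, 6↦3]  zeros at y ∈ {4}
Collecting zeros: affine points = {(1, 0), (1, 2), (3, 2), (3, 6), (4, 0), (4, 1), (5, 0), (5, 5), (6, 4)}.
Total count |C(F_7)_aff| = 9.


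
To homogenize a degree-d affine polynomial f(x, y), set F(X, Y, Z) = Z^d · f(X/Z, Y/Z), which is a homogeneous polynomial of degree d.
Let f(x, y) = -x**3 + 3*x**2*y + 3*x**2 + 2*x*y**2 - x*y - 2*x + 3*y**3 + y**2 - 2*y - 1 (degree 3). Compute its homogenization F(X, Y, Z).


F(X, Y, Z) = -X**3 + 3*X**2*Y + 3*X**2*Z + 2*X*Y**2 - X*Y*Z - 2*X*Z**2 + 3*Y**3 + Y**2*Z - 2*Y*Z**2 - Z**3

deg(f) = 3.
Substitute x = X/Z, y = Y/Z into f, then multiply by Z^3.
  monomial -1·x^3·y^0 ↦ -1·X^3·Y^0·Z^0.
  monomial 3·x^2·y^1 ↦ 3·X^2·Y^1·Z^0.
  monomial 3·x^2·y^0 ↦ 3·X^2·Y^0·Z^1.
  monomial 2·x^1·y^2 ↦ 2·X^1·Y^2·Z^0.
  monomial -1·x^1·y^1 ↦ -1·X^1·Y^1·Z^1.
  monomial -2·x^1·y^0 ↦ -2·X^1·Y^0·Z^2.
  monomial 3·x^0·y^3 ↦ 3·X^0·Y^3·Z^0.
  monomial 1·x^0·y^2 ↦ 1·X^0·Y^2·Z^1.
  monomial -2·x^0·y^1 ↦ -2·X^0·Y^1·Z^2.
  monomial -1·x^0·y^0 ↦ -1·X^0·Y^0·Z^3.
Collecting: F(X, Y, Z) = -X**3 + 3*X**2*Y + 3*X**2*Z + 2*X*Y**2 - X*Y*Z - 2*X*Z**2 + 3*Y**3 + Y**2*Z - 2*Y*Z**2 - Z**3.


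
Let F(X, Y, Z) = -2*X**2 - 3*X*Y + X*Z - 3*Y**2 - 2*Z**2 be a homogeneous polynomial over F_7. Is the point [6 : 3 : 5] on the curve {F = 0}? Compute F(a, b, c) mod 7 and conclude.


F(6,3,5) ≡ 2 (mod 7); P is NOT on the curve.

Evaluate F(6, 3, 5) term-by-term (mod 7).
  -2*X**2 ↦ -2·36·1·1 = -72
  -3*X*Y ↦ -3·6·3·1 = -54
  X*Z ↦ 1·6·1·5 = 30
  -3*Y**2 ↦ -3·1·9·1 = -27
  -2*Z**2 ↦ -2·1·1·25 = -50
Sum: F(6, 3, 5) = (-72) + (-54) + (30) + (-27) + (-50) = -173.
Reducing mod 7: -173 ≡ 2 (mod 7).
Since F(a, b, c) ≡ 2 ≠ 0 (mod 7), P does NOT lie on the curve.


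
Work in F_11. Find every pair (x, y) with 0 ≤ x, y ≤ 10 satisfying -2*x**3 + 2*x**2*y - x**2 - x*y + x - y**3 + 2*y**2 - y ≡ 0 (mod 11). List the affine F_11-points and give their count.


Affine F_11-points: {(0, 0), (0, 1), (1, 3), (1, 5), (2, 6), (4, 8), (6, 0), (6, 1), (10, 0), (10, 6), (10, 7)}; count = 11.

For each of the 121 pairs (x, y) ∈ F_11², evaluate f(x, y) mod 11. Record the zeros.
  x = 0: [0↦0, 1↦0, 2↦9, 3↦10, 4↦8, 5↦8, 6↦4, 7↦1, 8↦4, 9↦7, 10↦4]  zeros at y ∈ {0, 1}
  x = 1: [0↦9, 1↦10, 2↦9, 3↦0, 4↦10, 5↦0, 6↦8, 7↦6, 8↦10, 9↦3, 10↦1]  zeros at y ∈ {3, 5}
  x = 2: [0↦4, 1↦10, 2↦3, 3↦10, 4↦3, 5↦9, 6↦0, 7↦3, 8↦1, 9↦10, 10↦2]  zeros at y ∈ {6}
  x = 3: [0↦6, 1↦10, 2↦1, 3↦6, 4↦8, 5↦1, 6↦1, 7↦2, 8↦9, 9↦5, 10↦6]  zeros at y ∈ ∅
  x = 4: [0↦3, 1↦9, 2↦2, 3↦9, 4↦2, 5↦8, 6↦10, 7↦2, 8↦0, 9↦9, 10↦1]  zeros at y ∈ {8}
  x = 5: [0↦5, 1↦6, 2↦5, 3↦7, 4↦6, 5↦7, 6↦4, 7↦2, 8↦6, 9↦10, 10↦8]  zeros at y ∈ ∅
  x = 6: [0↦0, 1↦0, 2↦9, 3↦10, 4↦8, 5↦8, 6↦4, 7↦1, 8↦4, 9↦7, 10↦4]  zeros at y ∈ {0, 1}
  x = 7: [0↦9, 1↦1, 2↦2, 3↦6, 4↦7, 5↦10, 6↦9, 7↦9, 8↦4, 9↦10, 10↦10]  zeros at y ∈ ∅
  x = 8: [0↦9, 1↦8, 2↦5, 3↦5, 4↦2, 5↦1, 6↦7, 7↦3, 8↦5, 9↦7, 10↦3]  zeros at y ∈ ∅
  x = 9: [0↦10, 1↦9, 2↦6, 3↦6, 4↦3, 5↦2, 6↦8, 7↦4, 8↦6, 9↦8, 10↦4]  zeros at y ∈ ∅
  x = 10: [0↦0, 1↦3, 2↦4, 3↦8, 4↦9, 5↦1, 6↦0, 7↦0, 8↦6, 9↦1, 10↦1]  zeros at y ∈ {0, 6, 7}
Collecting zeros: affine points = {(0, 0), (0, 1), (1, 3), (1, 5), (2, 6), (4, 8), (6, 0), (6, 1), (10, 0), (10, 6), (10, 7)}.
Total count |C(F_11)_aff| = 11.


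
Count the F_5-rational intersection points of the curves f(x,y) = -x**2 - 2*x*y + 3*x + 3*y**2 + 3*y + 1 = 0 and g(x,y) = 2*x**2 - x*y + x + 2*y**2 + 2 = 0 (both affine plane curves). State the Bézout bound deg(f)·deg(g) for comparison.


Common zeros: ∅; count = 0; Bézout bound = 4.

deg(f) = 2, deg(g) = 2, so Bézout bound = 4.
Scan x ∈ F_5. For each x, list the y ∈ F_5 with f(x, y) ≡ 0 and those with g(x, y) ≡ 0 (mod 5); the common zeros in that column are the intersection.
  x = 0: f ≡ 0 at y ∈ ∅; g ≡ 0 at y ∈ {2, 3}; common: ∅.
  x = 1: f ≡ 0 at y ∈ {4}; g ≡ 0 at y ∈ {0, 3}; common: ∅.
  x = 2: f ≡ 0 at y ∈ {1}; g ≡ 0 at y ∈ ∅; common: ∅.
  x = 3: f ≡ 0 at y ∈ ∅; g ≡ 0 at y ∈ {2}; common: ∅.
  x = 4: f ≡ 0 at y ∈ {1, 4}; g ≡ 0 at y ∈ ∅; common: ∅.
Collecting: common zeros = ∅, so the count is 0.
Comparison with the Bézout bound: 0 ≤ 4 = deg(f)·deg(g), as expected for curves with no common component (the affine F_5-count falls short of the bound because intersections may lie at infinity, over extension fields, or carry multiplicity).


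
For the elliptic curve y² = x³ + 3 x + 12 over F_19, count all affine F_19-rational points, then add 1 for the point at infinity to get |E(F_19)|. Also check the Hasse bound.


Affine points = {(1, 4), (1, 15), (2, 8), (2, 11), (5, 0), (8, 4), (8, 15), (10, 4), (10, 15), (12, 3), (12, 16), (13, 5), (13, 14), (14, 9), (14, 10), (17, 6), (17, 13)}; affine count = 17; |E(F_19)| = 18.

Discriminant check: Δ ∝ 4a³ + 27b² = 4·3³ + 27·12² = 4·27 + 27·144 ≡ 6 (mod 19). Nonzero ⇒ E is nonsingular.
For each x ∈ F_19, compute rhs = x³ + 3·x + 12 mod 19, then count y ∈ F_19 with y² ≡ rhs.
  x = 0: rhs = 12, matching y values: none (0 points).
  x = 1: rhs = 16, matching y values: 4, 15 (2 points).
  x = 2: rhs = 7, matching y values: 8, 11 (2 points).
  x = 3: rhs = 10, matching y values: none (0 points).
  x = 4: rhs = 12, matching y values: none (0 points).
  x = 5: rhs = 0, matching y values: 0 (1 points).
  x = 6: rhs = 18, matching y values: none (0 points).
  x = 7: rhs = 15, matching y values: none (0 points).
  x = 8: rhs = 16, matching y values: 4, 15 (2 points).
  x = 9: rhs = 8, matching y values: none (0 points).
  x = 10: rhs = 16, matching y values: 4, 15 (2 points).
  x = 11: rhs = 8, matching y values: none (0 points).
  x = 12: rhs = 9, matching y values: 3, 16 (2 points).
  x = 13: rhs = 6, matching y values: 5, 14 (2 points).
  x = 14: rhs = 5, matching y values: 9, 10 (2 points).
  x = 15: rhs = 12, matching y values: none (0 points).
  x = 16: rhs = 14, matching y values: none (0 points).
  x = 17: rhs = 17, matching y values: 6, 13 (2 points).
  x = 18: rhs = 8, matching y values: none (0 points).
Total affine count: 17.
Full point count |E(F_19)| = 17 + 1 = 18.
Hasse bound: |18 − (19+1)| = |-2| = 2 ≤ 2√19 ≈ 8.7178 ✓.


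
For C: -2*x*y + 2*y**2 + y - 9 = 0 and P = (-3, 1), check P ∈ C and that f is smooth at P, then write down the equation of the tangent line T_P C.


Tangent line at P: -2*x + 11*y - 17 = 0.

Step 1: f(-3, 1) = 0, so P lies on C.
Step 2: partial derivatives
  f_x(x, y) = -2*y, f_y(x, y) = -2*x + 4*y + 1.
  f_x(P) = -2, f_y(P) = 11 (gradient nonzero, so P is smooth).
Step 3: tangent line at P: -2·(x − -3) + 11·(y − 1) = 0.
Expanding: -2*x + 11*y - 17 = 0.


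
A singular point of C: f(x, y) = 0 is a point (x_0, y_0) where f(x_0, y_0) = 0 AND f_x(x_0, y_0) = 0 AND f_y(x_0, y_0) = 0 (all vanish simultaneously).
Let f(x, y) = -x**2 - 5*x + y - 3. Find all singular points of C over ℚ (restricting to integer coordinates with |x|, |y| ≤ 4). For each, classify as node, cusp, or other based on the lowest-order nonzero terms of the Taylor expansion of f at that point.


No singular points in the scanned grid; C is smooth there.

Compute partial derivatives:
  f_x = -2*x - 5.
  f_y = 1.
f_y = 1 is a nonzero constant, so f_y never vanishes: no point (x, y) can satisfy f = f_x = f_y = 0. In particular no (x, y) ∈ {−4, ..., 4}² is singular; the curve is smooth.


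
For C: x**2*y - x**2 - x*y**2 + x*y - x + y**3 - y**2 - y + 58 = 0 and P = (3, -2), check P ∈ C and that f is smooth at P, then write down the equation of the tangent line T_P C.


Tangent line at P: -25*x + 39*y + 153 = 0.

Step 1: f(3, -2) = 0, so P lies on C.
Step 2: partial derivatives
  f_x(x, y) = 2*x*y - 2*x - y**2 + y - 1, f_y(x, y) = x**2 - 2*x*y + x + 3*y**2 - 2*y - 1.
  f_x(P) = -25, f_y(P) = 39 (gradient nonzero, so P is smooth).
Step 3: tangent line at P: -25·(x − 3) + 39·(y − -2) = 0.
Expanding: -25*x + 39*y + 153 = 0.


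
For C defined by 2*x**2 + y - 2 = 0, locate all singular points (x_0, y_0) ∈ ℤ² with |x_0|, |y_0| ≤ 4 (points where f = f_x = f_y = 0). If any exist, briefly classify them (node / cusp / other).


No singular points in the scanned grid; C is smooth there.

Compute partial derivatives:
  f_x = 4*x.
  f_y = 1.
f_y = 1 is a nonzero constant, so f_y never vanishes: no point (x, y) can satisfy f = f_x = f_y = 0. In particular no (x, y) ∈ {−4, ..., 4}² is singular; the curve is smooth.


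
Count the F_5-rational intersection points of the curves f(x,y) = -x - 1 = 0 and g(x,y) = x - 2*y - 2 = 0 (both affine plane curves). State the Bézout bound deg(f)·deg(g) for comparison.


Common zeros: {(4, 1)}; count = 1; Bézout bound = 1.

deg(f) = 1, deg(g) = 1, so Bézout bound = 1.
Scan x ∈ F_5. For each x, list the y ∈ F_5 with f(x, y) ≡ 0 and those with g(x, y) ≡ 0 (mod 5); the common zeros in that column are the intersection.
  x = 0: f ≡ 0 at y ∈ ∅; g ≡ 0 at y ∈ {4}; common: ∅.
  x = 1: f ≡ 0 at y ∈ ∅; g ≡ 0 at y ∈ {2}; common: ∅.
  x = 2: f ≡ 0 at y ∈ ∅; g ≡ 0 at y ∈ {0}; common: ∅.
  x = 3: f ≡ 0 at y ∈ ∅; g ≡ 0 at y ∈ {3}; common: ∅.
  x = 4: f ≡ 0 at y ∈ {0, 1, 2, 3, 4}; g ≡ 0 at y ∈ {1}; common: {1}.
Collecting: common zeros = {(4, 1)}, so the count is 1.
Comparison with the Bézout bound: 1 ≤ 1 = deg(f)·deg(g), as expected for curves with no common component (the bound is attained).


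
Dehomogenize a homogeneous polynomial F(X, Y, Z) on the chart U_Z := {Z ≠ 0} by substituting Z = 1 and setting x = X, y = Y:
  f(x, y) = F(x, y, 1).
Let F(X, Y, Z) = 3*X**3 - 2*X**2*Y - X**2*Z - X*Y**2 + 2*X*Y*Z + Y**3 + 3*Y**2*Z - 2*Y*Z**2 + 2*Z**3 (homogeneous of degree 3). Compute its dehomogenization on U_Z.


f(x, y) = 3*x**3 - 2*x**2*y - x**2 - x*y**2 + 2*x*y + y**3 + 3*y**2 - 2*y + 2

On U_Z we set Z = 1. Each monomial c·X^i·Y^j·Z^k in F becomes c·x^i·y^j·1^k = c·x^i·y^j.
Substituting Z = 1: F(X, Y, 1) = 3*x**3 - 2*x**2*y - x**2 - x*y**2 + 2*x*y + y**3 + 3*y**2 - 2*y + 2.
Note: deg(f) ≤ deg(F) = 3; strict inequality happens when F is divisible by Z (lost terms).


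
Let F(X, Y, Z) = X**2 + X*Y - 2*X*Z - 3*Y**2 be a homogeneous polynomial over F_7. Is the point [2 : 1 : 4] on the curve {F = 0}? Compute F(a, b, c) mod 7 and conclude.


F(2,1,4) ≡ 1 (mod 7); P is NOT on the curve.

Evaluate F(2, 1, 4) term-by-term (mod 7).
  X**2 ↦ 1·4·1·1 = 4
  X*Y ↦ 1·2·1·1 = 2
  -2*X*Z ↦ -2·2·1·4 = -16
  -3*Y**2 ↦ -3·1·1·1 = -3
Sum: F(2, 1, 4) = (4) + (2) + (-16) + (-3) = -13.
Reducing mod 7: -13 ≡ 1 (mod 7).
Since F(a, b, c) ≡ 1 ≠ 0 (mod 7), P does NOT lie on the curve.


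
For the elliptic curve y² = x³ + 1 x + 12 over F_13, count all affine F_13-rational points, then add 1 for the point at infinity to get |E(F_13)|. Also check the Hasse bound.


Affine points = {(0, 5), (0, 8), (1, 1), (1, 12), (2, 3), (2, 10), (3, 4), (3, 9), (5, 5), (5, 8), (6, 0), (8, 5), (8, 8), (9, 3), (9, 10), (12, 6), (12, 7)}; affine count = 17; |E(F_13)| = 18.

Discriminant check: Δ ∝ 4a³ + 27b² = 4·1³ + 27·12² = 4·1 + 27·144 ≡ 5 (mod 13). Nonzero ⇒ E is nonsingular.
For each x ∈ F_13, compute rhs = x³ + 1·x + 12 mod 13, then count y ∈ F_13 with y² ≡ rhs.
  x = 0: rhs = 12, matching y values: 5, 8 (2 points).
  x = 1: rhs = 1, matching y values: 1, 12 (2 points).
  x = 2: rhs = 9, matching y values: 3, 10 (2 points).
  x = 3: rhs = 3, matching y values: 4, 9 (2 points).
  x = 4: rhs = 2, matching y values: none (0 points).
  x = 5: rhs = 12, matching y values: 5, 8 (2 points).
  x = 6: rhs = 0, matching y values: 0 (1 points).
  x = 7: rhs = 11, matching y values: none (0 points).
  x = 8: rhs = 12, matching y values: 5, 8 (2 points).
  x = 9: rhs = 9, matching y values: 3, 10 (2 points).
  x = 10: rhs = 8, matching y values: none (0 points).
  x = 11: rhs = 2, matching y values: none (0 points).
  x = 12: rhs = 10, matching y values: 6, 7 (2 points).
Total affine count: 17.
Full point count |E(F_13)| = 17 + 1 = 18.
Hasse bound: |18 − (13+1)| = |4| = 4 ≤ 2√13 ≈ 7.2111 ✓.


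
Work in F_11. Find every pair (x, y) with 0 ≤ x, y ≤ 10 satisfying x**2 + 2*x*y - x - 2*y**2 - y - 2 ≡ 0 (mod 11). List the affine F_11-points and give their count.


Affine F_11-points: {(2, 0), (2, 7), (5, 4), (5, 6), (6, 5), (6, 6), (7, 5), (7, 7), (10, 0), (10, 4)}; count = 10.

For each of the 121 pairs (x, y) ∈ F_11², evaluate f(x, y) mod 11. Record the zeros.
  x = 0: [0↦9, 1↦6, 2↦10, 3↦10, 4↦6, 5↦9, 6↦8, 7↦3, 8↦5, 9↦3, 10↦8]  zeros at y ∈ ∅
  x = 1: [0↦9, 1↦8, 2↦3, 3↦5, 4↦3, 5↦8, 6↦9, 7↦6, 8↦10, 9↦10, 10↦6]  zeros at y ∈ ∅
  x = 2: [0↦0, 1↦1, 2↦9, 3↦2, 4↦2, 5↦9, 6↦1, 7↦0, 8↦6, 9↦8, 10↦6]  zeros at y ∈ {0, 7}
  x = 3: [0↦4, 1↦7, 2↦6, 3↦1, 4↦3, 5↦1, 6↦6, 7↦7, 8↦4, 9↦8, 10↦8]  zeros at y ∈ ∅
  x = 4: [0↦10, 1↦4, 2↦5, 3↦2, 4↦6, 5↦6, 6↦2, 7↦5, 8↦4, 9↦10, 10↦1]  zeros at y ∈ ∅
  x = 5: [0↦7, 1↦3, 2↦6, 3↦5, 4↦0, 5↦2, 6↦0, 7↦5, 8↦6, 9↦3, 10↦7]  zeros at y ∈ {4, 6}
  x = 6: [0↦6, 1↦4, 2↦9, 3↦10, 4↦7, 5↦0, 6↦0, 7↦7, 8↦10, 9↦9, 10↦4]  zeros at y ∈ {5, 6}
  x = 7: [0↦7, 1↦7, 2↦3, 3↦6, 4↦5, 5↦0, 6↦2, 7↦0, 8↦5, 9↦6, 10↦3]  zeros at y ∈ {5, 7}
  x = 8: [0↦10, 1↦1, 2↦10, 3↦4, 4↦5, 5↦2, 6↦6, 7↦6, 8↦2, 9↦5, 10↦4]  zeros at y ∈ ∅
  x = 9: [0↦4, 1↦8, 2↦8, 3↦4, 4↦7, 5↦6, 6↦1, 7↦3, 8↦1, 9↦6, 10↦7]  zeros at y ∈ ∅
  x = 10: [0↦0, 1↦6, 2↦8, 3↦6, 4↦0, 5↦1, 6↦9, 7↦2, 8↦2, 9↦9, 10↦1]  zeros at y ∈ {0, 4}
Collecting zeros: affine points = {(2, 0), (2, 7), (5, 4), (5, 6), (6, 5), (6, 6), (7, 5), (7, 7), (10, 0), (10, 4)}.
Total count |C(F_11)_aff| = 10.


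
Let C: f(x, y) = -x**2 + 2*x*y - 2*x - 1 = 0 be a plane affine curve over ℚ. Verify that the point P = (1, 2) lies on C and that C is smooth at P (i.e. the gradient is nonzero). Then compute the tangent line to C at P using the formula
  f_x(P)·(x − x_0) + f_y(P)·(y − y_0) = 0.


Tangent line at P: 2*y - 4 = 0.

Step 1: f(1, 2) = 0, so P lies on C.
Step 2: partial derivatives
  f_x(x, y) = -2*x + 2*y - 2, f_y(x, y) = 2*x.
  f_x(P) = 0, f_y(P) = 2 (gradient nonzero, so P is smooth).
Step 3: tangent line at P: 0·(x − 1) + 2·(y − 2) = 0.
Expanding: 2*y - 4 = 0.


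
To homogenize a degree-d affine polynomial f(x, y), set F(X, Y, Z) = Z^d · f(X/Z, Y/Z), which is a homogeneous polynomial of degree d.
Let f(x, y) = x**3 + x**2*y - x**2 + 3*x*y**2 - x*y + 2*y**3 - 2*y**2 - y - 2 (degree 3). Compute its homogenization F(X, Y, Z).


F(X, Y, Z) = X**3 + X**2*Y - X**2*Z + 3*X*Y**2 - X*Y*Z + 2*Y**3 - 2*Y**2*Z - Y*Z**2 - 2*Z**3

deg(f) = 3.
Substitute x = X/Z, y = Y/Z into f, then multiply by Z^3.
  monomial 1·x^3·y^0 ↦ 1·X^3·Y^0·Z^0.
  monomial 1·x^2·y^1 ↦ 1·X^2·Y^1·Z^0.
  monomial -1·x^2·y^0 ↦ -1·X^2·Y^0·Z^1.
  monomial 3·x^1·y^2 ↦ 3·X^1·Y^2·Z^0.
  monomial -1·x^1·y^1 ↦ -1·X^1·Y^1·Z^1.
  monomial 2·x^0·y^3 ↦ 2·X^0·Y^3·Z^0.
  monomial -2·x^0·y^2 ↦ -2·X^0·Y^2·Z^1.
  monomial -1·x^0·y^1 ↦ -1·X^0·Y^1·Z^2.
  monomial -2·x^0·y^0 ↦ -2·X^0·Y^0·Z^3.
Collecting: F(X, Y, Z) = X**3 + X**2*Y - X**2*Z + 3*X*Y**2 - X*Y*Z + 2*Y**3 - 2*Y**2*Z - Y*Z**2 - 2*Z**3.


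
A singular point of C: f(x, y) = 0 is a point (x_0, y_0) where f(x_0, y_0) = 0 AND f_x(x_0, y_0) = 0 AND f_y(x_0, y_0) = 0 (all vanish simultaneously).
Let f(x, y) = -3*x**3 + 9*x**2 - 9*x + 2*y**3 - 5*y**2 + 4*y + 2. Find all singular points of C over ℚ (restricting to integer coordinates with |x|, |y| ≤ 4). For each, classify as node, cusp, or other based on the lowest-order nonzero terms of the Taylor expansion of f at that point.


Singular points: {(1, 1)}; classification: cusp.

Compute partial derivatives:
  f_x = -9*x**2 + 18*x - 9.
  f_y = 6*y**2 - 10*y + 4.
Scan x_0 ∈ {−4, ..., 4}. For each x_0, f_y(x_0, y) is a polynomial in y; find its integer roots y ∈ {−4, ..., 4}, then test f_x and f at those candidates.
  x = -4: f_y(-4, y) = 6*y**2 - 10*y + 4; vanishes at y ∈ {1}. (-4, 1): f_x = -225 ≠ 0.
  x = -3: f_y(-3, y) = 6*y**2 - 10*y + 4; vanishes at y ∈ {1}. (-3, 1): f_x = -144 ≠ 0.
  x = -2: f_y(-2, y) = 6*y**2 - 10*y + 4; vanishes at y ∈ {1}. (-2, 1): f_x = -81 ≠ 0.
  x = -1: f_y(-1, y) = 6*y**2 - 10*y + 4; vanishes at y ∈ {1}. (-1, 1): f_x = -36 ≠ 0.
  x = 0: f_y(0, y) = 6*y**2 - 10*y + 4; vanishes at y ∈ {1}. (0, 1): f_x = -9 ≠ 0.
  x = 1: f_y(1, y) = 6*y**2 - 10*y + 4; vanishes at y ∈ {1}. (1, 1): f_x = 0, f = 0 — SINGULAR.
  x = 2: f_y(2, y) = 6*y**2 - 10*y + 4; vanishes at y ∈ {1}. (2, 1): f_x = -9 ≠ 0.
  x = 3: f_y(3, y) = 6*y**2 - 10*y + 4; vanishes at y ∈ {1}. (3, 1): f_x = -36 ≠ 0.
  x = 4: f_y(4, y) = 6*y**2 - 10*y + 4; vanishes at y ∈ {1}. (4, 1): f_x = -81 ≠ 0.
Only singular point on the grid: (1, 1).
Classify: substitute x = 1 + u, y = 1 + v and expand: f = -3*u**3 + 2*v**3 + v**2.
No constant or linear terms (consistent with a singular point). Quadratic part: v**2. Cubic part: -3*u**3 + 2*v**3.
The quadratic part v**2 is a perfect square, so there is a single (double) tangent line v = 0, i.e. y = 1. Restricting the cubic part to that line (v = 0) leaves -3*u**3 ≠ 0, so f is not divisible by v and the branch is v² ≈ 3*u**3 to lowest order — this is a cusp.
Classification: cusp.


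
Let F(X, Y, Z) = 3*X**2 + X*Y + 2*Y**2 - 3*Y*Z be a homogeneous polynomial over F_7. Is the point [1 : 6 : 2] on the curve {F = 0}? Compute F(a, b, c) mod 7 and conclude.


F(1,6,2) ≡ 3 (mod 7); P is NOT on the curve.

Evaluate F(1, 6, 2) term-by-term (mod 7).
  3*X**2 ↦ 3·1·1·1 = 3
  X*Y ↦ 1·1·6·1 = 6
  2*Y**2 ↦ 2·1·36·1 = 72
  -3*Y*Z ↦ -3·1·6·2 = -36
Sum: F(1, 6, 2) = (3) + (6) + (72) + (-36) = 45.
Reducing mod 7: 45 ≡ 3 (mod 7).
Since F(a, b, c) ≡ 3 ≠ 0 (mod 7), P does NOT lie on the curve.


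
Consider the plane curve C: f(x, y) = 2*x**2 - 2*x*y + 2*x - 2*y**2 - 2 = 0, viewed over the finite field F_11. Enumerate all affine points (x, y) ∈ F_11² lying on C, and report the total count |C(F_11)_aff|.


Affine F_11-points: {(1, 3), (1, 7), (3, 0), (3, 8), (4, 8), (4, 10), (5, 7), (5, 10), (7, 0), (7, 4)}; count = 10.

For each of the 121 pairs (x, y) ∈ F_11², evaluate f(x, y) mod 11. Record the zeros.
  x = 0: [0↦9, 1↦7, 2↦1, 3↦2, 4↦10, 5↦3, 6↦3, 7↦10, 8↦2, 9↦1, 10↦7]  zeros at y ∈ ∅
  x = 1: [0↦2, 1↦9, 2↦1, 3↦0, 4↦6, 5↦8, 6↦6, 7↦0, 8↦1, 9↦9, 10↦2]  zeros at y ∈ {3, 7}
  x = 2: [0↦10, 1↦4, 2↦5, 3↦2, 4↦6, 5↦6, 6↦2, 7↦5, 8↦4, 9↦10, 10↦1]  zeros at y ∈ ∅
  x = 3: [0↦0, 1↦3, 2↦2, 3↦8, 4↦10, 5↦8, 6↦2, 7↦3, 8↦0, 9↦4, 10↦4]  zeros at y ∈ {0, 8}
  x = 4: [0↦5, 1↦6, 2↦3, 3↦7, 4↦7, 5↦3, 6↦6, 7↦5, 8↦0, 9↦2, 10↦0]  zeros at y ∈ {8, 10}
  x = 5: [0↦3, 1↦2, 2↦8, 3↦10, 4↦8, 5↦2, 6↦3, 7↦0, 8↦4, 9↦4, 10↦0]  zeros at y ∈ {7, 10}
  x = 6: [0↦5, 1↦2, 2↦6, 3↦6, 4↦2, 5↦5, 6↦4, 7↦10, 8↦1, 9↦10, 10↦4]  zeros at y ∈ ∅
  x = 7: [0↦0, 1↦6, 2↦8, 3↦6, 4↦0, 5↦1, 6↦9, 7↦2, 8↦2, 9↦9, 10↦1]  zeros at y ∈ {0, 4}
  x = 8: [0↦10, 1↦3, 2↦3, 3↦10, 4↦2, 5↦1, 6↦7, 7↦9, 8↦7, 9↦1, 10↦2]  zeros at y ∈ ∅
  x = 9: [0↦2, 1↦4, 2↦2, 3↦7, 4↦8, 5↦5, 6↦9, 7↦9, 8↦5, 9↦8, 10↦7]  zeros at y ∈ ∅
  x = 10: [0↦9, 1↦9, 2↦5, 3↦8, 4↦7, 5↦2, 6↦4, 7↦2, 8↦7, 9↦8, 10↦5]  zeros at y ∈ ∅
Collecting zeros: affine points = {(1, 3), (1, 7), (3, 0), (3, 8), (4, 8), (4, 10), (5, 7), (5, 10), (7, 0), (7, 4)}.
Total count |C(F_11)_aff| = 10.


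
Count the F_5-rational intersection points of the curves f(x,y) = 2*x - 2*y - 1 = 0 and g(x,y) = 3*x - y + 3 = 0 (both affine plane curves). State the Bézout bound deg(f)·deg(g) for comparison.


Common zeros: {(2, 4)}; count = 1; Bézout bound = 1.

deg(f) = 1, deg(g) = 1, so Bézout bound = 1.
Scan x ∈ F_5. For each x, list the y ∈ F_5 with f(x, y) ≡ 0 and those with g(x, y) ≡ 0 (mod 5); the common zeros in that column are the intersection.
  x = 0: f ≡ 0 at y ∈ {2}; g ≡ 0 at y ∈ {3}; common: ∅.
  x = 1: f ≡ 0 at y ∈ {3}; g ≡ 0 at y ∈ {1}; common: ∅.
  x = 2: f ≡ 0 at y ∈ {4}; g ≡ 0 at y ∈ {4}; common: {4}.
  x = 3: f ≡ 0 at y ∈ {0}; g ≡ 0 at y ∈ {2}; common: ∅.
  x = 4: f ≡ 0 at y ∈ {1}; g ≡ 0 at y ∈ {0}; common: ∅.
Collecting: common zeros = {(2, 4)}, so the count is 1.
Comparison with the Bézout bound: 1 ≤ 1 = deg(f)·deg(g), as expected for curves with no common component (the bound is attained).


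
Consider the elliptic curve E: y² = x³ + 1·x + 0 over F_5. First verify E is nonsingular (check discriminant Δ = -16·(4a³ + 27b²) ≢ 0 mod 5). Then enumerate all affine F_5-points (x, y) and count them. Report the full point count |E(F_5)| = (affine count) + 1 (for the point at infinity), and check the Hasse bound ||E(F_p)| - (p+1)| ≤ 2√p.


Affine points = {(0, 0), (2, 0), (3, 0)}; affine count = 3; |E(F_5)| = 4.

Discriminant check: Δ ∝ 4a³ + 27b² = 4·1³ + 27·0² = 4·1 + 27·0 ≡ 4 (mod 5). Nonzero ⇒ E is nonsingular.
For each x ∈ F_5, compute rhs = x³ + 1·x + 0 mod 5, then count y ∈ F_5 with y² ≡ rhs.
  x = 0: rhs = 0, matching y values: 0 (1 points).
  x = 1: rhs = 2, matching y values: none (0 points).
  x = 2: rhs = 0, matching y values: 0 (1 points).
  x = 3: rhs = 0, matching y values: 0 (1 points).
  x = 4: rhs = 3, matching y values: none (0 points).
Total affine count: 3.
Full point count |E(F_5)| = 3 + 1 = 4.
Hasse bound: |4 − (5+1)| = |-2| = 2 ≤ 2√5 ≈ 4.4721 ✓.


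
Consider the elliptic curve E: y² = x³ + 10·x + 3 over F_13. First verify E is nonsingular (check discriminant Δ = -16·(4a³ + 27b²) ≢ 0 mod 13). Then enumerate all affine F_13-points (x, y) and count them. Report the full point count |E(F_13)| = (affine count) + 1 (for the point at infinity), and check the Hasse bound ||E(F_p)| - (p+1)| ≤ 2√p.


Affine points = {(0, 4), (0, 9), (1, 1), (1, 12), (4, 4), (4, 9), (5, 3), (5, 10), (7, 0), (8, 6), (8, 7), (9, 4), (9, 9), (11, 1), (11, 12)}; affine count = 15; |E(F_13)| = 16.

Discriminant check: Δ ∝ 4a³ + 27b² = 4·10³ + 27·3² = 4·1000 + 27·9 ≡ 5 (mod 13). Nonzero ⇒ E is nonsingular.
For each x ∈ F_13, compute rhs = x³ + 10·x + 3 mod 13, then count y ∈ F_13 with y² ≡ rhs.
  x = 0: rhs = 3, matching y values: 4, 9 (2 points).
  x = 1: rhs = 1, matching y values: 1, 12 (2 points).
  x = 2: rhs = 5, matching y values: none (0 points).
  x = 3: rhs = 8, matching y values: none (0 points).
  x = 4: rhs = 3, matching y values: 4, 9 (2 points).
  x = 5: rhs = 9, matching y values: 3, 10 (2 points).
  x = 6: rhs = 6, matching y values: none (0 points).
  x = 7: rhs = 0, matching y values: 0 (1 points).
  x = 8: rhs = 10, matching y values: 6, 7 (2 points).
  x = 9: rhs = 3, matching y values: 4, 9 (2 points).
  x = 10: rhs = 11, matching y values: none (0 points).
  x = 11: rhs = 1, matching y values: 1, 12 (2 points).
  x = 12: rhs = 5, matching y values: none (0 points).
Total affine count: 15.
Full point count |E(F_13)| = 15 + 1 = 16.
Hasse bound: |16 − (13+1)| = |2| = 2 ≤ 2√13 ≈ 7.2111 ✓.


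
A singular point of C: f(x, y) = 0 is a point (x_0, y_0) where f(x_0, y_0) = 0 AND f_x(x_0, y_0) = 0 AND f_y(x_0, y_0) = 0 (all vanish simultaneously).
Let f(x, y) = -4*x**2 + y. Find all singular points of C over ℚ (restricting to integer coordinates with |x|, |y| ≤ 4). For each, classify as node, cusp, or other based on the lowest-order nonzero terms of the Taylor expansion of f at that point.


No singular points in the scanned grid; C is smooth there.

Compute partial derivatives:
  f_x = -8*x.
  f_y = 1.
f_y = 1 is a nonzero constant, so f_y never vanishes: no point (x, y) can satisfy f = f_x = f_y = 0. In particular no (x, y) ∈ {−4, ..., 4}² is singular; the curve is smooth.


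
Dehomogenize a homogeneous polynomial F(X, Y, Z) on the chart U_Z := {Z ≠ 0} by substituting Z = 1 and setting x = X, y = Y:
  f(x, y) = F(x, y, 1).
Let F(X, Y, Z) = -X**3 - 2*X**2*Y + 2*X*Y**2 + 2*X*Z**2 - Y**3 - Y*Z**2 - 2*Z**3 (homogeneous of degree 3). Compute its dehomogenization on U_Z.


f(x, y) = -x**3 - 2*x**2*y + 2*x*y**2 + 2*x - y**3 - y - 2

On U_Z we set Z = 1. Each monomial c·X^i·Y^j·Z^k in F becomes c·x^i·y^j·1^k = c·x^i·y^j.
Substituting Z = 1: F(X, Y, 1) = -x**3 - 2*x**2*y + 2*x*y**2 + 2*x - y**3 - y - 2.
Note: deg(f) ≤ deg(F) = 3; strict inequality happens when F is divisible by Z (lost terms).


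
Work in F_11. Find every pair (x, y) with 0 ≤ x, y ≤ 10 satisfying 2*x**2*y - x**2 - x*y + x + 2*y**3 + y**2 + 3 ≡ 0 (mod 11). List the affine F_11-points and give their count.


Affine F_11-points: {(0, 3), (1, 9), (2, 2), (4, 1), (4, 6), (4, 9), (7, 1), (7, 3)}; count = 8.

For each of the 121 pairs (x, y) ∈ F_11², evaluate f(x, y) mod 11. Record the zeros.
  x = 0: [0↦3, 1↦6, 2↦1, 3↦0, 4↦4, 5↦3, 6↦9, 7↦1, 8↦2, 9↦2, 10↦2]  zeros at y ∈ {3}
  x = 1: [0↦3, 1↦7, 2↦3, 3↦3, 4↦8, 5↦8, 6↦4, 7↦8, 8↦10, 9↦0, 10↦1]  zeros at y ∈ {9}
  x = 2: [0↦1, 1↦10, 2↦0, 3↦5, 4↦4, 5↦9, 6↦10, 7↦8, 8↦4, 9↦10, 10↦5]  zeros at y ∈ {2}
  x = 3: [0↦8, 1↦4, 2↦3, 3↦6, 4↦3, 5↦6, 6↦5, 7↦1, 8↦6, 9↦10, 10↦3]  zeros at y ∈ ∅
  x = 4: [0↦2, 1↦0, 2↦1, 3↦6, 4↦5, 5↦10, 6↦0, 7↦9, 8↦5, 9↦0, 10↦6]  zeros at y ∈ {1, 6, 9}
  x = 5: [0↦5, 1↦9, 2↦5, 3↦5, 4↦10, 5↦10, 6↦6, 7↦10, 8↦1, 9↦2, 10↦3]  zeros at y ∈ ∅
  x = 6: [0↦6, 1↦9, 2↦4, 3↦3, 4↦7, 5↦6, 6↦1, 7↦4, 8↦5, 9↦5, 10↦5]  zeros at y ∈ ∅
  x = 7: [0↦5, 1↦0, 2↦9, 3↦0, 4↦7, 5↦9, 6↦7, 7↦2, 8↦6, 9↦9, 10↦1]  zeros at y ∈ {1, 3}
  x = 8: [0↦2, 1↦4, 2↦9, 3↦7, 4↦10, 5↦8, 6↦2, 7↦4, 8↦4, 9↦3, 10↦2]  zeros at y ∈ ∅
  x = 9: [0↦8, 1↦10, 2↦4, 3↦2, 4↦5, 5↦3, 6↦8, 7↦10, 8↦10, 9↦9, 10↦8]  zeros at y ∈ ∅
  x = 10: [0↦1, 1↦7, 2↦5, 3↦7, 4↦3, 5↦5, 6↦3, 7↦9, 8↦2, 9↦5, 10↦8]  zeros at y ∈ ∅
Collecting zeros: affine points = {(0, 3), (1, 9), (2, 2), (4, 1), (4, 6), (4, 9), (7, 1), (7, 3)}.
Total count |C(F_11)_aff| = 8.


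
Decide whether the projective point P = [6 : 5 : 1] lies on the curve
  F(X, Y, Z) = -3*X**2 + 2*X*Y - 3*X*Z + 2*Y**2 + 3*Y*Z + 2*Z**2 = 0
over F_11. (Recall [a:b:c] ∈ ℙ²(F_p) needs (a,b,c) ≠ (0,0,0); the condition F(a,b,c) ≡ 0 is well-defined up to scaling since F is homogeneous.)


F(6,5,1) ≡ 1 (mod 11); P is NOT on the curve.

Evaluate F(6, 5, 1) term-by-term (mod 11).
  -3*X**2 ↦ -3·36·1·1 = -108
  2*X*Y ↦ 2·6·5·1 = 60
  -3*X*Z ↦ -3·6·1·1 = -18
  2*Y**2 ↦ 2·1·25·1 = 50
  3*Y*Z ↦ 3·1·5·1 = 15
  2*Z**2 ↦ 2·1·1·1 = 2
Sum: F(6, 5, 1) = (-108) + (60) + (-18) + (50) + (15) + (2) = 1.
Reducing mod 11: 1 ≡ 1 (mod 11).
Since F(a, b, c) ≡ 1 ≠ 0 (mod 11), P does NOT lie on the curve.


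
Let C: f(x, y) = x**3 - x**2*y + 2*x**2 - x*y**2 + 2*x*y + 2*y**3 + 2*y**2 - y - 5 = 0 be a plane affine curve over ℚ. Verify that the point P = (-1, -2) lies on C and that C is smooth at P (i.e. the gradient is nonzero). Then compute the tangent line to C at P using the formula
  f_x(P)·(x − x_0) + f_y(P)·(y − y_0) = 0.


Tangent line at P: -13*x + 8*y + 3 = 0.

Step 1: f(-1, -2) = 0, so P lies on C.
Step 2: partial derivatives
  f_x(x, y) = 3*x**2 - 2*x*y + 4*x - y**2 + 2*y, f_y(x, y) = -x**2 - 2*x*y + 2*x + 6*y**2 + 4*y - 1.
  f_x(P) = -13, f_y(P) = 8 (gradient nonzero, so P is smooth).
Step 3: tangent line at P: -13·(x − -1) + 8·(y − -2) = 0.
Expanding: -13*x + 8*y + 3 = 0.


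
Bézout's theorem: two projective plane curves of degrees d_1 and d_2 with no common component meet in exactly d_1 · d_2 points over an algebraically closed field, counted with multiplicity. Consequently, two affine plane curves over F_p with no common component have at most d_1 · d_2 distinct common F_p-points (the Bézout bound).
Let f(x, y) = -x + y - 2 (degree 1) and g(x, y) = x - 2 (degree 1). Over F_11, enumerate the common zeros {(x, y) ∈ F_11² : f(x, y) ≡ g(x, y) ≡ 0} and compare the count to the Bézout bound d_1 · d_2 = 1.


Common zeros: {(2, 4)}; count = 1; Bézout bound = 1.

deg(f) = 1, deg(g) = 1, so Bézout bound = 1.
Scan x ∈ F_11. For each x, list the y ∈ F_11 with f(x, y) ≡ 0 and those with g(x, y) ≡ 0 (mod 11); the common zeros in that column are the intersection.
  x = 0: f ≡ 0 at y ∈ {2}; g ≡ 0 at y ∈ ∅; common: ∅.
  x = 1: f ≡ 0 at y ∈ {3}; g ≡ 0 at y ∈ ∅; common: ∅.
  x = 2: f ≡ 0 at y ∈ {4}; g ≡ 0 at y ∈ {0, 1, 2, 3, 4, 5, 6, 7, 8, 9, 10}; common: {4}.
  x = 3: f ≡ 0 at y ∈ {5}; g ≡ 0 at y ∈ ∅; common: ∅.
  x = 4: f ≡ 0 at y ∈ {6}; g ≡ 0 at y ∈ ∅; common: ∅.
  x = 5: f ≡ 0 at y ∈ {7}; g ≡ 0 at y ∈ ∅; common: ∅.
  x = 6: f ≡ 0 at y ∈ {8}; g ≡ 0 at y ∈ ∅; common: ∅.
  x = 7: f ≡ 0 at y ∈ {9}; g ≡ 0 at y ∈ ∅; common: ∅.
  x = 8: f ≡ 0 at y ∈ {10}; g ≡ 0 at y ∈ ∅; common: ∅.
  x = 9: f ≡ 0 at y ∈ {0}; g ≡ 0 at y ∈ ∅; common: ∅.
  x = 10: f ≡ 0 at y ∈ {1}; g ≡ 0 at y ∈ ∅; common: ∅.
Collecting: common zeros = {(2, 4)}, so the count is 1.
Comparison with the Bézout bound: 1 ≤ 1 = deg(f)·deg(g), as expected for curves with no common component (the bound is attained).


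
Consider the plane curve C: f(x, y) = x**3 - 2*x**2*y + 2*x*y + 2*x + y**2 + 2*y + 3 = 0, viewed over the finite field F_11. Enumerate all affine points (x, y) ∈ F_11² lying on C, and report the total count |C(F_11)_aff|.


Affine F_11-points: {(0, 2), (0, 7), (3, 5), (5, 2), (5, 3), (6, 0), (6, 3), (7, 7), (7, 9), (9, 4), (9, 6), (10, 0), (10, 2)}; count = 13.

For each of the 121 pairs (x, y) ∈ F_11², evaluate f(x, y) mod 11. Record the zeros.
  x = 0: [0↦3, 1↦6, 2↦0, 3↦7, 4↦5, 5↦5, 6↦7, 7↦0, 8↦6, 9↦3, 10↦2]  zeros at y ∈ {2, 7}
  x = 1: [0↦6, 1↦9, 2↦3, 3↦10, 4↦8, 5↦8, 6↦10, 7↦3, 8↦9, 9↦6, 10↦5]  zeros at y ∈ ∅
  x = 2: [0↦4, 1↦3, 2↦4, 3↦7, 4↦1, 5↦8, 6↦6, 7↦6, 8↦8, 9↦1, 10↦7]  zeros at y ∈ ∅
  x = 3: [0↦3, 1↦5, 2↦9, 3↦4, 4↦1, 5↦0, 6↦1, 7↦4, 8↦9, 9↦5, 10↦3]  zeros at y ∈ {5}
  x = 4: [0↦9, 1↦10, 2↦2, 3↦7, 4↦3, 5↦1, 6↦1, 7↦3, 8↦7, 9↦2, 10↦10]  zeros at y ∈ ∅
  x = 5: [0↦6, 1↦2, 2↦0, 3↦0, 4↦2, 5↦6, 6↦1, 7↦9, 8↦8, 9↦9, 10↦1]  zeros at y ∈ {2, 3}
  x = 6: [0↦0, 1↦9, 2↦9, 3↦0, 4↦4, 5↦10, 6↦7, 7↦6, 8↦7, 9↦10, 10↦4]  zeros at y ∈ {0, 3}
  x = 7: [0↦8, 1↦4, 2↦2, 3↦2, 4↦4, 5↦8, 6↦3, 7↦0, 8↦10, 9↦0, 10↦3]  zeros at y ∈ {7, 9}
  x = 8: [0↦3, 1↦4, 2↦7, 3↦1, 4↦8, 5↦6, 6↦6, 7↦8, 8↦1, 9↦7, 10↦4]  zeros at y ∈ ∅
  x = 9: [0↦2, 1↦4, 2↦8, 3↦3, 4↦0, 5↦10, 6↦0, 7↦3, 8↦8, 9↦4, 10↦2]  zeros at y ∈ {4, 6}
  x = 10: [0↦0, 1↦10, 2↦0, 3↦3, 4↦8, 5↦4, 6↦2, 7↦2, 8↦4, 9↦8, 10↦3]  zeros at y ∈ {0, 2}
Collecting zeros: affine points = {(0, 2), (0, 7), (3, 5), (5, 2), (5, 3), (6, 0), (6, 3), (7, 7), (7, 9), (9, 4), (9, 6), (10, 0), (10, 2)}.
Total count |C(F_11)_aff| = 13.


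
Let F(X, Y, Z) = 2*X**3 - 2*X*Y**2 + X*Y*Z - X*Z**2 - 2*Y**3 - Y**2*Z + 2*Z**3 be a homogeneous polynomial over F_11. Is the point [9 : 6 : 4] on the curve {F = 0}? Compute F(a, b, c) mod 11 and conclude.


F(9,6,4) ≡ 5 (mod 11); P is NOT on the curve.

Evaluate F(9, 6, 4) term-by-term (mod 11).
  2*X**3 ↦ 2·729·1·1 = 1458
  -2*X*Y**2 ↦ -2·9·36·1 = -648
  X*Y*Z ↦ 1·9·6·4 = 216
  -X*Z**2 ↦ -1·9·1·16 = -144
  -2*Y**3 ↦ -2·1·216·1 = -432
  -Y**2*Z ↦ -1·1·36·4 = -144
  2*Z**3 ↦ 2·1·1·64 = 128
Sum: F(9, 6, 4) = (1458) + (-648) + (216) + (-144) + (-432) + (-144) + (128) = 434.
Reducing mod 11: 434 ≡ 5 (mod 11).
Since F(a, b, c) ≡ 5 ≠ 0 (mod 11), P does NOT lie on the curve.


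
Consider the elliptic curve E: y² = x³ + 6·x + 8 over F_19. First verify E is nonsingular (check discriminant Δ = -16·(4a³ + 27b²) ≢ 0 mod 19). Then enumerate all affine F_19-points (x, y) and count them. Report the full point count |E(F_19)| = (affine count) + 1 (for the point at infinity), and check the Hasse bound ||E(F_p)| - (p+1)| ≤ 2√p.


Affine points = {(2, 3), (2, 16), (4, 1), (4, 18), (5, 7), (5, 12), (8, 6), (8, 13), (10, 2), (10, 17), (14, 9), (14, 10), (16, 1), (16, 18), (17, 8), (17, 11), (18, 1), (18, 18)}; affine count = 18; |E(F_19)| = 19.

Discriminant check: Δ ∝ 4a³ + 27b² = 4·6³ + 27·8² = 4·216 + 27·64 ≡ 8 (mod 19). Nonzero ⇒ E is nonsingular.
For each x ∈ F_19, compute rhs = x³ + 6·x + 8 mod 19, then count y ∈ F_19 with y² ≡ rhs.
  x = 0: rhs = 8, matching y values: none (0 points).
  x = 1: rhs = 15, matching y values: none (0 points).
  x = 2: rhs = 9, matching y values: 3, 16 (2 points).
  x = 3: rhs = 15, matching y values: none (0 points).
  x = 4: rhs = 1, matching y values: 1, 18 (2 points).
  x = 5: rhs = 11, matching y values: 7, 12 (2 points).
  x = 6: rhs = 13, matching y values: none (0 points).
  x = 7: rhs = 13, matching y values: none (0 points).
  x = 8: rhs = 17, matching y values: 6, 13 (2 points).
  x = 9: rhs = 12, matching y values: none (0 points).
  x = 10: rhs = 4, matching y values: 2, 17 (2 points).
  x = 11: rhs = 18, matching y values: none (0 points).
  x = 12: rhs = 3, matching y values: none (0 points).
  x = 13: rhs = 3, matching y values: none (0 points).
  x = 14: rhs = 5, matching y values: 9, 10 (2 points).
  x = 15: rhs = 15, matching y values: none (0 points).
  x = 16: rhs = 1, matching y values: 1, 18 (2 points).
  x = 17: rhs = 7, matching y values: 8, 11 (2 points).
  x = 18: rhs = 1, matching y values: 1, 18 (2 points).
Total affine count: 18.
Full point count |E(F_19)| = 18 + 1 = 19.
Hasse bound: |19 − (19+1)| = |-1| = 1 ≤ 2√19 ≈ 8.7178 ✓.


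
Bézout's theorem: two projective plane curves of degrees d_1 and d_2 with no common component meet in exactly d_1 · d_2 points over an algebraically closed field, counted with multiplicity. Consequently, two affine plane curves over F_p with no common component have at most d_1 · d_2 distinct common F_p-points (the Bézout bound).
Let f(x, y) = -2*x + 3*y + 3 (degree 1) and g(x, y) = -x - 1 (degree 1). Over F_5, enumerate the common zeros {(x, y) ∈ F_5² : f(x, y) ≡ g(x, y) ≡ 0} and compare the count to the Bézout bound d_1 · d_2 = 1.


Common zeros: {(4, 0)}; count = 1; Bézout bound = 1.

deg(f) = 1, deg(g) = 1, so Bézout bound = 1.
Scan x ∈ F_5. For each x, list the y ∈ F_5 with f(x, y) ≡ 0 and those with g(x, y) ≡ 0 (mod 5); the common zeros in that column are the intersection.
  x = 0: f ≡ 0 at y ∈ {4}; g ≡ 0 at y ∈ ∅; common: ∅.
  x = 1: f ≡ 0 at y ∈ {3}; g ≡ 0 at y ∈ ∅; common: ∅.
  x = 2: f ≡ 0 at y ∈ {2}; g ≡ 0 at y ∈ ∅; common: ∅.
  x = 3: f ≡ 0 at y ∈ {1}; g ≡ 0 at y ∈ ∅; common: ∅.
  x = 4: f ≡ 0 at y ∈ {0}; g ≡ 0 at y ∈ {0, 1, 2, 3, 4}; common: {0}.
Collecting: common zeros = {(4, 0)}, so the count is 1.
Comparison with the Bézout bound: 1 ≤ 1 = deg(f)·deg(g), as expected for curves with no common component (the bound is attained).


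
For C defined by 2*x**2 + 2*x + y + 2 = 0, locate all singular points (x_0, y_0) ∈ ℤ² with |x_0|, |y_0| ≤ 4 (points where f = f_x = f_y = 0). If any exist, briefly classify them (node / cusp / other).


No singular points in the scanned grid; C is smooth there.

Compute partial derivatives:
  f_x = 4*x + 2.
  f_y = 1.
f_y = 1 is a nonzero constant, so f_y never vanishes: no point (x, y) can satisfy f = f_x = f_y = 0. In particular no (x, y) ∈ {−4, ..., 4}² is singular; the curve is smooth.


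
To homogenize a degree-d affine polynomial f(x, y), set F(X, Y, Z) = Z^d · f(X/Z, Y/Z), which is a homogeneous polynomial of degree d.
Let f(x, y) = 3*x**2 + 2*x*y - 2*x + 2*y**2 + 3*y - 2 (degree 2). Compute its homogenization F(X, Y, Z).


F(X, Y, Z) = 3*X**2 + 2*X*Y - 2*X*Z + 2*Y**2 + 3*Y*Z - 2*Z**2

deg(f) = 2.
Substitute x = X/Z, y = Y/Z into f, then multiply by Z^2.
  monomial 3·x^2·y^0 ↦ 3·X^2·Y^0·Z^0.
  monomial 2·x^1·y^1 ↦ 2·X^1·Y^1·Z^0.
  monomial -2·x^1·y^0 ↦ -2·X^1·Y^0·Z^1.
  monomial 2·x^0·y^2 ↦ 2·X^0·Y^2·Z^0.
  monomial 3·x^0·y^1 ↦ 3·X^0·Y^1·Z^1.
  monomial -2·x^0·y^0 ↦ -2·X^0·Y^0·Z^2.
Collecting: F(X, Y, Z) = 3*X**2 + 2*X*Y - 2*X*Z + 2*Y**2 + 3*Y*Z - 2*Z**2.


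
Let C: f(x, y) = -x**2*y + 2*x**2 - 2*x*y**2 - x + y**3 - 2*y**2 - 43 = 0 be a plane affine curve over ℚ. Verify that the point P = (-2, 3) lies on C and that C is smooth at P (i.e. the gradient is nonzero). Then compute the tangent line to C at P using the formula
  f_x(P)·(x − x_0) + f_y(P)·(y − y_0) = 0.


Tangent line at P: -15*x + 35*y - 135 = 0.

Step 1: f(-2, 3) = 0, so P lies on C.
Step 2: partial derivatives
  f_x(x, y) = -2*x*y + 4*x - 2*y**2 - 1, f_y(x, y) = -x**2 - 4*x*y + 3*y**2 - 4*y.
  f_x(P) = -15, f_y(P) = 35 (gradient nonzero, so P is smooth).
Step 3: tangent line at P: -15·(x − -2) + 35·(y − 3) = 0.
Expanding: -15*x + 35*y - 135 = 0.


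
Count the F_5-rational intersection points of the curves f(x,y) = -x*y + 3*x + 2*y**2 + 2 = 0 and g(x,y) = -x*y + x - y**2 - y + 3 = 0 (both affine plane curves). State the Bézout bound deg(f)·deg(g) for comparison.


Common zeros: {(3, 3)}; count = 1; Bézout bound = 4.

deg(f) = 2, deg(g) = 2, so Bézout bound = 4.
Scan x ∈ F_5. For each x, list the y ∈ F_5 with f(x, y) ≡ 0 and those with g(x, y) ≡ 0 (mod 5); the common zeros in that column are the intersection.
  x = 0: f ≡ 0 at y ∈ {2, 3}; g ≡ 0 at y ∈ ∅; common: ∅.
  x = 1: f ≡ 0 at y ∈ {0, 3}; g ≡ 0 at y ∈ {4}; common: ∅.
  x = 2: f ≡ 0 at y ∈ {3}; g ≡ 0 at y ∈ {0, 2}; common: ∅.
  x = 3: f ≡ 0 at y ∈ {1, 3}; g ≡ 0 at y ∈ {3}; common: {3}.
  x = 4: f ≡ 0 at y ∈ {3, 4}; g ≡ 0 at y ∈ ∅; common: ∅.
Collecting: common zeros = {(3, 3)}, so the count is 1.
Comparison with the Bézout bound: 1 ≤ 4 = deg(f)·deg(g), as expected for curves with no common component (the affine F_5-count falls short of the bound because intersections may lie at infinity, over extension fields, or carry multiplicity).
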